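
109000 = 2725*40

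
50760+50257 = 101017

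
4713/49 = 4713/49=96.18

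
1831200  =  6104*300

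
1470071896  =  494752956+975318940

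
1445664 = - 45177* ( - 32 )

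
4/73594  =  2/36797 = 0.00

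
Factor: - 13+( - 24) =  - 37^1 = - 37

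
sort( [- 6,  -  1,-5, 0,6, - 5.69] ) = [-6, - 5.69, - 5, - 1, 0,6 ] 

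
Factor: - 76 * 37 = - 2812 = - 2^2*19^1*37^1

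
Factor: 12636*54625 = 2^2 * 3^5*5^3 * 13^1*19^1* 23^1 = 690241500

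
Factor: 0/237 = 0^1 = 0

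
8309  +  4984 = 13293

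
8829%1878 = 1317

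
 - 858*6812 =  - 5844696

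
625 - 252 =373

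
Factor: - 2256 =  - 2^4*3^1*47^1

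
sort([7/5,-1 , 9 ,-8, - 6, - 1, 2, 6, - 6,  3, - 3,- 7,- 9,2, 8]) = [ - 9, - 8,-7,-6, - 6,-3, - 1,-1, 7/5,2, 2,  3 , 6,8,9] 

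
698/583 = 1+ 115/583 =1.20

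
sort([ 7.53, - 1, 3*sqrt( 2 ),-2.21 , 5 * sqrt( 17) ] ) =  [ - 2.21, - 1, 3*sqrt(2), 7.53,  5 * sqrt( 17)] 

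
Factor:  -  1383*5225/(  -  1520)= 76065/16= 2^ (-4)*3^1 *5^1*11^1 * 461^1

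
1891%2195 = 1891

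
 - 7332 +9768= 2436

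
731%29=6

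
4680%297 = 225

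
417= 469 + - 52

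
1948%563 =259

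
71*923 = 65533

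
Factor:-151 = -151^1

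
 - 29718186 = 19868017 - 49586203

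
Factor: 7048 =2^3*881^1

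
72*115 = 8280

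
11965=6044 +5921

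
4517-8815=- 4298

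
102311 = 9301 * 11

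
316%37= 20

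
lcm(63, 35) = 315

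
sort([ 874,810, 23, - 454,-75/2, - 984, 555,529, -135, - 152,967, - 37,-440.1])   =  [ - 984, - 454 , - 440.1  , - 152 , - 135, - 75/2, - 37, 23, 529, 555,810,874,967 ]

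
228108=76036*3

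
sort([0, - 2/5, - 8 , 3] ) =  [- 8,-2/5,0,  3 ]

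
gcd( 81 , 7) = 1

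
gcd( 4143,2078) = 1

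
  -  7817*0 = 0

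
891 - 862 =29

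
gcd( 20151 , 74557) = 1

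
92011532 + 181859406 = 273870938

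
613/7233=613/7233  =  0.08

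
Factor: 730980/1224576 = 2^(-5 )*5^1*31^1*131^1 * 1063^(-1) =20305/34016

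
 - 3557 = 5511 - 9068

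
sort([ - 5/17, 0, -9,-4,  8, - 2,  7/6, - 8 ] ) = [  -  9,-8 ,-4, - 2, - 5/17, 0, 7/6, 8]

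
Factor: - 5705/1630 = - 2^( - 1)*7^1=- 7/2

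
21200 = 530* 40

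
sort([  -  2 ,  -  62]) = [ - 62, - 2 ] 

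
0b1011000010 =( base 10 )706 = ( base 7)2026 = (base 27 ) q4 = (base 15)321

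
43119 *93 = 4010067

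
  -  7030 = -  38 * 185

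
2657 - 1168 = 1489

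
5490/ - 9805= - 1098/1961= - 0.56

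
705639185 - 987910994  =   - 282271809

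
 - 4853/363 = -4853/363 = - 13.37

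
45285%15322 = 14641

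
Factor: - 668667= - 3^1*19^1*11731^1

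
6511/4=1627+3/4 = 1627.75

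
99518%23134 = 6982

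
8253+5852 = 14105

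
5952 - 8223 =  - 2271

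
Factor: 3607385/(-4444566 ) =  - 2^( - 1)*3^( - 1 )*5^1*7^( - 1)*23^ ( - 1) * 41^1*43^( - 1 ) *107^(  -  1)*17597^1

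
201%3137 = 201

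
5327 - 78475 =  - 73148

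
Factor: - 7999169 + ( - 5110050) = - 13109219 = - 211^1*62129^1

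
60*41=2460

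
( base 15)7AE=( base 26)2EN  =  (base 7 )5033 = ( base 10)1739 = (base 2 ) 11011001011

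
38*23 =874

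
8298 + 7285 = 15583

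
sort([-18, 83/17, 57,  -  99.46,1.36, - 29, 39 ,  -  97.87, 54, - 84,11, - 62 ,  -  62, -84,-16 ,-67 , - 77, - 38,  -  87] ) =[ - 99.46,-97.87,  -  87, - 84, - 84, - 77, - 67,-62, - 62 , - 38,-29,-18, - 16 , 1.36, 83/17,11, 39, 54,57] 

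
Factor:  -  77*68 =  - 5236 =-2^2*7^1 * 11^1 * 17^1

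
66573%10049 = 6279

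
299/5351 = 299/5351=0.06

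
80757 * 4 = 323028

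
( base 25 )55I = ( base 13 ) 1645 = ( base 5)101033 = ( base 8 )6304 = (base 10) 3268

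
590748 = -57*( - 10364) 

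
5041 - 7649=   -  2608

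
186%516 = 186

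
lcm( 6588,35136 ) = 105408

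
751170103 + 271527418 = 1022697521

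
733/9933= 733/9933 = 0.07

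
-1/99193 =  - 1  +  99192/99193 = - 0.00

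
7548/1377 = 148/27= 5.48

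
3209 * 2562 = 8221458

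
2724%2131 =593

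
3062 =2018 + 1044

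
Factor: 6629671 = 1759^1 * 3769^1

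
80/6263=80/6263 =0.01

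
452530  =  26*17405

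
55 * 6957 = 382635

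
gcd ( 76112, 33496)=8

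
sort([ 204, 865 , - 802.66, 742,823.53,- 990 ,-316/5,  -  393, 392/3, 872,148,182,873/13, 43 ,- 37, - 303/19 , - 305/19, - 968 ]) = [ - 990,- 968,  -  802.66, - 393 , - 316/5,  -  37, - 305/19, - 303/19 , 43,873/13,392/3,148 , 182,204, 742, 823.53, 865, 872 ] 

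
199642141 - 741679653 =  - 542037512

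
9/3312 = 1/368 = 0.00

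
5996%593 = 66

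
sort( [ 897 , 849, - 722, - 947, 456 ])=[ - 947,  -  722,  456, 849 , 897 ]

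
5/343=5/343 =0.01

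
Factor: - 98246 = -2^1 * 49123^1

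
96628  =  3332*29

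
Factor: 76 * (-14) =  - 1064=-  2^3*7^1*19^1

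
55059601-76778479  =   - 21718878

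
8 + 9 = 17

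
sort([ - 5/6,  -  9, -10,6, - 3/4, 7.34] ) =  [ - 10,-9, -5/6,-3/4,6, 7.34 ]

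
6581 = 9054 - 2473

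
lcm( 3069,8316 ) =257796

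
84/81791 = 84/81791 = 0.00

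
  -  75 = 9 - 84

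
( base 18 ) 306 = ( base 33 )tl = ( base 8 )1722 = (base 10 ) 978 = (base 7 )2565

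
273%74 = 51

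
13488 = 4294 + 9194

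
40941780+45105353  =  86047133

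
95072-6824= 88248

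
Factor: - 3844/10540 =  - 31/85 = - 5^ ( - 1) * 17^(  -  1)*31^1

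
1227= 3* 409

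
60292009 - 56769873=3522136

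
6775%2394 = 1987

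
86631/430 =201 + 201/430  =  201.47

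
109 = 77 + 32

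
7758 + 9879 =17637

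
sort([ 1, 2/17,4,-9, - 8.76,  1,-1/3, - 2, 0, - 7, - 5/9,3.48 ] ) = [ - 9, - 8.76,-7, - 2,- 5/9,  -  1/3, 0, 2/17,1,  1  ,  3.48,  4] 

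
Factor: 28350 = 2^1*3^4*5^2*7^1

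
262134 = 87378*3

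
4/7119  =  4/7119  =  0.00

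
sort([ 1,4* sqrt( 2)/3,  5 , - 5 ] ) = [ -5,1 , 4*sqrt(2)/3, 5 ]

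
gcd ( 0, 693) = 693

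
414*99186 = 41063004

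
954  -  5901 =-4947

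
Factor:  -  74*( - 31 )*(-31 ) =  - 2^1*31^2*37^1 = - 71114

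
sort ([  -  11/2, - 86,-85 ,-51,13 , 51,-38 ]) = [ - 86, - 85,-51,  -  38, -11/2  ,  13, 51 ] 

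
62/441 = 62/441 = 0.14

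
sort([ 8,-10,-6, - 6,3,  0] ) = [-10, -6, - 6,0,3,8]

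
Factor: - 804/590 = -2^1*3^1*5^( - 1)*59^(  -  1)*67^1 = - 402/295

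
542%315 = 227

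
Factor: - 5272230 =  - 2^1*3^1*5^1*43^1*61^1  *  67^1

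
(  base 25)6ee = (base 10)4114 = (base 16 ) 1012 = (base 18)cca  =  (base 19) B7A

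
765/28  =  27 + 9/28 = 27.32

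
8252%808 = 172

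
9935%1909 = 390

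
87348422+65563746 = 152912168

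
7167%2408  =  2351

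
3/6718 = 3/6718 = 0.00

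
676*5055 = 3417180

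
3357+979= 4336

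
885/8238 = 295/2746 = 0.11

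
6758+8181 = 14939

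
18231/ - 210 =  -87 + 13/70 = -86.81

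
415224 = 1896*219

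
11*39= 429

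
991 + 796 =1787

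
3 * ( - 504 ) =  - 1512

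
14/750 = 7/375 = 0.02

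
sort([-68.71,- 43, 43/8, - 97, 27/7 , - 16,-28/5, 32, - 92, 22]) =[ - 97, - 92, - 68.71, - 43, - 16, - 28/5, 27/7,  43/8, 22, 32]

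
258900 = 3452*75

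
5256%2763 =2493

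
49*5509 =269941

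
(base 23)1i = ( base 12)35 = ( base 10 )41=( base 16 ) 29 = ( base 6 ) 105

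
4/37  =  4/37= 0.11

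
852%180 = 132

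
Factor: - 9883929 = -3^1*11^1*299513^1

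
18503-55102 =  - 36599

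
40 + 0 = 40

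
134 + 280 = 414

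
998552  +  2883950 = 3882502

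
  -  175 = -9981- - 9806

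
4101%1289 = 234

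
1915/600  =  3 +23/120 = 3.19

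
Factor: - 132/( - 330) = 2/5 = 2^1*5^ ( - 1 )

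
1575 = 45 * 35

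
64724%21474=302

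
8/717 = 8/717 =0.01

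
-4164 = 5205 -9369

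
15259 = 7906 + 7353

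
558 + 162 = 720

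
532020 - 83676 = 448344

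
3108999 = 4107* 757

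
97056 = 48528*2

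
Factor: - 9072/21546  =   - 2^3*19^(-1) =- 8/19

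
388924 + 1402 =390326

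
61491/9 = 20497/3 = 6832.33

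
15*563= 8445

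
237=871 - 634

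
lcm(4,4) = 4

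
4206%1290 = 336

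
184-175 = 9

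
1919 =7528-5609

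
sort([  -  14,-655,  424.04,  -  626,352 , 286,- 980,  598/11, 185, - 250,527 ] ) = [ - 980, - 655, - 626,- 250,-14,598/11, 185, 286, 352,424.04, 527 ]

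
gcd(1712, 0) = 1712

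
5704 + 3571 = 9275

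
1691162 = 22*76871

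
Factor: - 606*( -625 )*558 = 211342500 = 2^2*3^3*5^4* 31^1*101^1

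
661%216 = 13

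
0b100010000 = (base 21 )ck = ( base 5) 2042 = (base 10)272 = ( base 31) 8O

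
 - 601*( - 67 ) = 40267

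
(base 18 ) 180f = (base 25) dce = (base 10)8439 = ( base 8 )20367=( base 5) 232224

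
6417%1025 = 267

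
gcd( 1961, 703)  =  37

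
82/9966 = 41/4983 = 0.01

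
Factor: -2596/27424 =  - 649/6856 = -2^( - 3 )*11^1*59^1*857^( - 1 ) 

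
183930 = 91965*2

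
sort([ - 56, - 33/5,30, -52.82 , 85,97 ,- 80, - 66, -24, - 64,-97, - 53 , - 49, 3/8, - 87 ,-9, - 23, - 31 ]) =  [ - 97, - 87,-80 , - 66,-64, - 56,  -  53, -52.82 ,-49,-31, - 24, - 23, - 9, - 33/5,3/8, 30,85, 97 ] 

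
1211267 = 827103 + 384164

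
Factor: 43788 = 2^2 * 3^1 * 41^1*89^1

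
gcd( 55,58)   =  1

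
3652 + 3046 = 6698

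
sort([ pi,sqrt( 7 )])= [ sqrt( 7 ),pi ] 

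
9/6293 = 9/6293 = 0.00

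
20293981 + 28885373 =49179354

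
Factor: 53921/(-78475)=-5^( - 2)*7^1*43^(-1 )*73^( - 1 )*7703^1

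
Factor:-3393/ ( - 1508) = 2^( - 2)*3^2 = 9/4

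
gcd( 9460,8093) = 1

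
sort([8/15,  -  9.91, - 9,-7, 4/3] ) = [  -  9.91, - 9, -7,8/15 , 4/3 ] 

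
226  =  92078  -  91852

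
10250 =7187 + 3063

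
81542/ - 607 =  - 81542/607 = - 134.34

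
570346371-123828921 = 446517450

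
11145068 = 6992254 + 4152814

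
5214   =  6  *869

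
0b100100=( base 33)13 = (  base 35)11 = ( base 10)36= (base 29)17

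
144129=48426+95703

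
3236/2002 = 1618/1001 = 1.62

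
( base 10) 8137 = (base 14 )2D73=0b1111111001001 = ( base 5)230022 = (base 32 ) 7U9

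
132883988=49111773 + 83772215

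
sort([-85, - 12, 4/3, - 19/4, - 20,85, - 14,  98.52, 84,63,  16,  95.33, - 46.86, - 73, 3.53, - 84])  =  [ - 85, - 84, - 73,-46.86, -20, - 14, - 12, - 19/4 , 4/3, 3.53,  16, 63, 84, 85,95.33, 98.52]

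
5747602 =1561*3682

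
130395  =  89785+40610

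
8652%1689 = 207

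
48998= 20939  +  28059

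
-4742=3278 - 8020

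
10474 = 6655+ 3819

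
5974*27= 161298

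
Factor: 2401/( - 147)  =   - 3^( - 1)*7^2 = - 49/3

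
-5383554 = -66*81569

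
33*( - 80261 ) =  - 2648613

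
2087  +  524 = 2611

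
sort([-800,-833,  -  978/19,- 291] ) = [-833,  -  800 , - 291, - 978/19] 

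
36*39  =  1404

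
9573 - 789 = 8784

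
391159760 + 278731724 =669891484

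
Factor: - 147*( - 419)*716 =2^2*3^1*7^2*179^1*419^1 = 44100588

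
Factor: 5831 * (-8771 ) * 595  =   - 5^1*7^6*17^2*179^1 = -  30430502095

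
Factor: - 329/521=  - 7^1*47^1*521^( - 1)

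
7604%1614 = 1148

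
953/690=1+263/690 = 1.38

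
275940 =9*30660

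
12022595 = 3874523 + 8148072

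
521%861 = 521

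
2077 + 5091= 7168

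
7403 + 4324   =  11727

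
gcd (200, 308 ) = 4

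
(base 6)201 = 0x49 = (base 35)23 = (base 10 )73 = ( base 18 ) 41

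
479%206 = 67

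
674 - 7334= - 6660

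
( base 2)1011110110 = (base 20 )1HI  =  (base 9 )1032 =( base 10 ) 758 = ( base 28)R2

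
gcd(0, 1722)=1722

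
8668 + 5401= 14069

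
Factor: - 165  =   - 3^1*5^1*11^1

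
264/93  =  88/31 = 2.84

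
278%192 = 86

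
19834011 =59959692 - 40125681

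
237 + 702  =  939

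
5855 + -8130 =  -2275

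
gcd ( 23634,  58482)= 18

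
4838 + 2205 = 7043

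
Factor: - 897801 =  - 3^1*139^1*2153^1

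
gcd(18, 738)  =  18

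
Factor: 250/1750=1/7 = 7^ (-1 )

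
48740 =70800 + - 22060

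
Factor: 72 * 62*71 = 316944 = 2^4 * 3^2*31^1 * 71^1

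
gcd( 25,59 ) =1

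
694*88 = 61072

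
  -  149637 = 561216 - 710853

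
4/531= 4/531 =0.01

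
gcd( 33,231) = 33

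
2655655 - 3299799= - 644144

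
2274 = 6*379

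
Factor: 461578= 2^1*13^1* 41^1*433^1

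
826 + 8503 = 9329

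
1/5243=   1/5243 = 0.00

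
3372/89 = 3372/89 = 37.89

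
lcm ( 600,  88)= 6600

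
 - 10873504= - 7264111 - 3609393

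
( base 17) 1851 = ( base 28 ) 993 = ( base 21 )gc3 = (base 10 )7311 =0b1110010001111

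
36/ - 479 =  - 1 + 443/479 =-  0.08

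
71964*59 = 4245876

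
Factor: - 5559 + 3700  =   - 11^1*13^2 = -1859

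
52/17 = 52/17 = 3.06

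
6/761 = 6/761  =  0.01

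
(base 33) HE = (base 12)3BB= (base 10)575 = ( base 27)L8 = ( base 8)1077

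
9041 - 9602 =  -561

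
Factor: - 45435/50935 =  - 3^1*13^1*61^( - 1)*167^( - 1)*233^1 = - 9087/10187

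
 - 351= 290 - 641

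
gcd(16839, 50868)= 9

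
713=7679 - 6966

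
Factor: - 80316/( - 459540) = 3^ ( -1) * 5^ ( - 1)*37^( - 1)*97^1= 97/555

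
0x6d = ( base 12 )91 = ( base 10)109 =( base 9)131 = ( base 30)3j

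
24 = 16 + 8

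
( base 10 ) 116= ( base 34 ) 3E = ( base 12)98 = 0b1110100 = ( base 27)48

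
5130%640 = 10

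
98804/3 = 32934 + 2/3 = 32934.67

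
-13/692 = -13/692 = - 0.02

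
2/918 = 1/459 = 0.00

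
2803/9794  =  2803/9794  =  0.29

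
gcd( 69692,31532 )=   4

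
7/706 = 7/706 = 0.01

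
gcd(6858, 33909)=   381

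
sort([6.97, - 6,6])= [-6,6,6.97] 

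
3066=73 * 42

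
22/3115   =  22/3115= 0.01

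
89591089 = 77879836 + 11711253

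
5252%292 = 288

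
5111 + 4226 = 9337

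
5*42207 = 211035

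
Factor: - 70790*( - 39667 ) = 2808026930 = 2^1*5^1 *7079^1*39667^1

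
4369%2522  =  1847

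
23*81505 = 1874615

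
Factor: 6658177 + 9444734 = 3^1  *11^1*313^1 * 1559^1 = 16102911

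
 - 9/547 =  - 1  +  538/547 = - 0.02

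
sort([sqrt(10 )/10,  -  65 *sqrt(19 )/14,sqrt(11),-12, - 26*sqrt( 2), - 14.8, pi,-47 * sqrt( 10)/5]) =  [ - 26*sqrt(2), - 47*sqrt(10) /5, - 65*sqrt(19) /14, - 14.8 , - 12, sqrt(10 )/10, pi,sqrt(11)] 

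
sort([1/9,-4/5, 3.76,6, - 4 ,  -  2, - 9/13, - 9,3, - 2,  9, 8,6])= [ - 9, - 4,-2, - 2, - 4/5, - 9/13, 1/9,  3, 3.76,6,6,8, 9] 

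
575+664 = 1239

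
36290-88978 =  - 52688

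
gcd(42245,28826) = 497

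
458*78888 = 36130704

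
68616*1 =68616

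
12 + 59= 71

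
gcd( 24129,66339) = 63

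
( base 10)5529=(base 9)7523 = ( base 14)202d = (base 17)1224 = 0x1599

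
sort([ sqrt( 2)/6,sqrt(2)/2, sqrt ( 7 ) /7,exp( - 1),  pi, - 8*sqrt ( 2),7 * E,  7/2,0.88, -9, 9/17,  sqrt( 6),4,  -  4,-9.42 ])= [- 8*sqrt( 2), - 9.42 ,-9, - 4,  sqrt(2 ) /6,exp( - 1)  ,  sqrt( 7)/7,  9/17,  sqrt( 2 ) /2,0.88,sqrt(6),pi,7/2,  4, 7*E ]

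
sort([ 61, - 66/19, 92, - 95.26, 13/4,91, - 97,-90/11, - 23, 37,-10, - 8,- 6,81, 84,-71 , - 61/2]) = [-97,  -  95.26, - 71,-61/2, - 23, - 10, -90/11, - 8, -6, - 66/19,13/4 , 37, 61,81, 84,91,92]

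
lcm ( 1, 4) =4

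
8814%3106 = 2602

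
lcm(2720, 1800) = 122400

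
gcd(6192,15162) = 6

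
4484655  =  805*5571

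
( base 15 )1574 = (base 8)11001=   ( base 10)4609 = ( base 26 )6l7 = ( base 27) 68j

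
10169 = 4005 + 6164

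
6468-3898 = 2570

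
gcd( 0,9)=9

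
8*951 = 7608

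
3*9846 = 29538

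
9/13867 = 9/13867= 0.00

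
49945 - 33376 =16569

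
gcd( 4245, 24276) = 3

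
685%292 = 101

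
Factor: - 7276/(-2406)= 2^1 *3^( - 1)*17^1*107^1*401^( - 1 ) = 3638/1203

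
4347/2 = 2173 +1/2 = 2173.50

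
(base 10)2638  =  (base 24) 4dm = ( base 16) a4e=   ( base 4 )221032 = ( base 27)3gj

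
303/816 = 101/272= 0.37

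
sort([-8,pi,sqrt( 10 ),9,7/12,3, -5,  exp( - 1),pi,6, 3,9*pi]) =[- 8, - 5,exp( - 1), 7/12, 3,3,pi,pi, sqrt(10 ),6,9,9*pi ]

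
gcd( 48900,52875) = 75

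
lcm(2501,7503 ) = 7503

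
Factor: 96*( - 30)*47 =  - 135360 = -2^6*3^2*5^1 *47^1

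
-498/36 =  - 14 +1/6 = -13.83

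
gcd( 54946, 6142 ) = 166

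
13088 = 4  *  3272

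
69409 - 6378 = 63031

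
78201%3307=2140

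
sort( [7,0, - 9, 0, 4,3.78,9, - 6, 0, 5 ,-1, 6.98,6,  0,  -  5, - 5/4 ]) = [ - 9 ,-6, - 5, - 5/4, - 1,0,0,0,0,  3.78, 4, 5, 6, 6.98,7 , 9] 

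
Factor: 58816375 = 5^3* 470531^1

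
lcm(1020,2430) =82620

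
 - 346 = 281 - 627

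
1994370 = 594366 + 1400004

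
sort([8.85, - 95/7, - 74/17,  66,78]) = [ - 95/7, - 74/17, 8.85,  66,78] 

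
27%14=13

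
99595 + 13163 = 112758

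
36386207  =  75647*481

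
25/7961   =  25/7961 = 0.00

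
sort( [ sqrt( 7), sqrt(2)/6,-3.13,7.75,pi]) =[ -3.13,  sqrt(2)/6,sqrt( 7 ), pi, 7.75] 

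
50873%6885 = 2678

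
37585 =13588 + 23997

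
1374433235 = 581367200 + 793066035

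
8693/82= 8693/82  =  106.01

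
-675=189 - 864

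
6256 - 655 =5601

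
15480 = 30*516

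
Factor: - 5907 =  - 3^1 * 11^1*179^1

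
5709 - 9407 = - 3698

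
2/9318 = 1/4659  =  0.00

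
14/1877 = 14/1877 = 0.01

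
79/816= 79/816 = 0.10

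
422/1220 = 211/610 = 0.35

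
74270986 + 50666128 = 124937114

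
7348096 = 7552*973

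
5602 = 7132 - 1530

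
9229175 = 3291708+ 5937467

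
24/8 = 3 = 3.00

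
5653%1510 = 1123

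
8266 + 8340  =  16606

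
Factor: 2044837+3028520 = 5073357=3^1*1691119^1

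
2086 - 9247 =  - 7161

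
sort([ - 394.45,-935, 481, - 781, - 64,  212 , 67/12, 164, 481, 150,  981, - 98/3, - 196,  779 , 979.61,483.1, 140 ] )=[- 935,- 781, - 394.45, - 196,  -  64, - 98/3, 67/12, 140,150,164, 212,481, 481,  483.1, 779,979.61,981 ] 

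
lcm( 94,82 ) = 3854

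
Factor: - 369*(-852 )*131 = 41184828  =  2^2*3^3*41^1* 71^1*131^1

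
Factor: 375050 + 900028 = 2^1 * 3^1*7^2*  4337^1=1275078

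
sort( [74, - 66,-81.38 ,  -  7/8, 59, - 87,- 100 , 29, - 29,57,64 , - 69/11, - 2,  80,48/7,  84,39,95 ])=[  -  100 ,-87, - 81.38 , - 66, - 29,- 69/11 , - 2, - 7/8 , 48/7 , 29,39,57,59,64,74,  80  ,  84,95] 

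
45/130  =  9/26 = 0.35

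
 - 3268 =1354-4622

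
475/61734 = 475/61734 = 0.01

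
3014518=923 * 3266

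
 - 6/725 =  - 1 + 719/725 = - 0.01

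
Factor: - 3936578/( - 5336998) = 1968289/2668499= 37^1*631^( -1 )*4229^ ( - 1)*53197^1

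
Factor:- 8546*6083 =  - 2^1*7^1*11^1*79^1*4273^1 = - 51985318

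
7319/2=7319/2 = 3659.50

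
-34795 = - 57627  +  22832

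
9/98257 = 9/98257 = 0.00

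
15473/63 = 15473/63 = 245.60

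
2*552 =1104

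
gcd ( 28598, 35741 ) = 1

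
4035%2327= 1708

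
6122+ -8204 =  - 2082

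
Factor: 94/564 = 1/6 = 2^( - 1)*3^(  -  1) 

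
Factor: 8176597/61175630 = 2^( - 1) * 5^( - 1 ) *11^1*13^1*19^( - 1)*23^( - 1)*13999^(- 1 )*57179^1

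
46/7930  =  23/3965  =  0.01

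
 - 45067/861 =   -  53  +  566/861 = - 52.34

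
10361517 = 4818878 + 5542639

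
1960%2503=1960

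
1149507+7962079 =9111586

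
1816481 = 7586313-5769832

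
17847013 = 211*84583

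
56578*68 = 3847304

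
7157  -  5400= 1757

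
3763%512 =179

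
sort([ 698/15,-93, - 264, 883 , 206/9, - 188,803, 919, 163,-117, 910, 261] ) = [ - 264,-188, - 117, - 93,206/9,698/15,163,261, 803, 883,  910,919]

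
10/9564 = 5/4782 = 0.00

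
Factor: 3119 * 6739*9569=201130246429 = 7^1*23^1*293^1*1367^1*3119^1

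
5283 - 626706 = - 621423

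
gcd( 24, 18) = 6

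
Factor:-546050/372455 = - 670/457 = -2^1*5^1*67^1*457^( - 1) 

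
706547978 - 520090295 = 186457683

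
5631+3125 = 8756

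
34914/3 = 11638 = 11638.00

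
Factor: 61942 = 2^1*30971^1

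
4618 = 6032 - 1414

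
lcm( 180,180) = 180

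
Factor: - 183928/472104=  - 3^ ( - 2)*79^ ( - 1) * 277^1 = - 277/711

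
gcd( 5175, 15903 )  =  9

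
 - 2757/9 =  - 919/3 = - 306.33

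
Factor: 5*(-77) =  - 385 = -5^1*7^1*11^1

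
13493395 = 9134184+4359211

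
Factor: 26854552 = 2^3*223^1*15053^1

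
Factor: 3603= 3^1*1201^1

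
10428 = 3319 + 7109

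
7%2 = 1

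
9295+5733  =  15028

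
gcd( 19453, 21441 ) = 7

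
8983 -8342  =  641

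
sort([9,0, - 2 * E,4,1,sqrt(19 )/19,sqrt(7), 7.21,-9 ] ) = [ - 9,  -  2 *E, 0,sqrt( 19 )/19, 1,sqrt(7 ),4,7.21, 9]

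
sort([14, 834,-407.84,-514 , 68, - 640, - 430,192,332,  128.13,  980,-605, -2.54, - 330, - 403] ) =[-640,- 605, - 514,-430, - 407.84, - 403, - 330,-2.54,14,68, 128.13 , 192, 332, 834 , 980] 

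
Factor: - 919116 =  - 2^2*3^2*11^2*211^1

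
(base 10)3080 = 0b110000001000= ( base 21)6KE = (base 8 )6010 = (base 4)300020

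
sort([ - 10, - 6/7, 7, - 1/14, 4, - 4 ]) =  [ - 10 , - 4, - 6/7, - 1/14,4, 7]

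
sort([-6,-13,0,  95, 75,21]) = [ - 13, -6,0, 21,75,95 ]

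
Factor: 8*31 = 248=2^3 * 31^1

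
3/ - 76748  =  -1+76745/76748=- 0.00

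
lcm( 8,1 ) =8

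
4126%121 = 12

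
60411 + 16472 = 76883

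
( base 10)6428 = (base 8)14434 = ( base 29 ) 7IJ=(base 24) b3k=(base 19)hf6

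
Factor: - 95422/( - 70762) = 47711/35381=35381^( - 1 )*47711^1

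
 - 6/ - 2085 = 2/695  =  0.00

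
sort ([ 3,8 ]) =[ 3,8 ] 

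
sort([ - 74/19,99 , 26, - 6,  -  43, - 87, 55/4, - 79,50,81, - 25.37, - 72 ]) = [ -87, - 79, - 72, - 43, - 25.37, - 6,- 74/19, 55/4,  26, 50, 81,99] 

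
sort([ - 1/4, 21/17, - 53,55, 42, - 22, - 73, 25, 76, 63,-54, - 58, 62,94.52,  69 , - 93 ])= [ - 93, - 73, - 58,-54, - 53, - 22, -1/4,21/17 , 25,42, 55,62, 63, 69, 76, 94.52]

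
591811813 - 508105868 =83705945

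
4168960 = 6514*640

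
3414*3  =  10242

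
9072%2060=832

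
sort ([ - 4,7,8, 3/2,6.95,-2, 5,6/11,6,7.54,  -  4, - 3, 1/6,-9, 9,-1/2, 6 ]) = [ - 9, - 4,-4,- 3,-2,  -  1/2, 1/6, 6/11,  3/2,5,6, 6,6.95 , 7,  7.54,8, 9]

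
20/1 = 20= 20.00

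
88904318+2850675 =91754993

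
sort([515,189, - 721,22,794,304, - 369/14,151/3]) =[ - 721,  -  369/14,22,151/3,189,304,515,  794 ] 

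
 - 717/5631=-239/1877= -0.13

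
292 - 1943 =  - 1651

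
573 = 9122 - 8549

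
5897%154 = 45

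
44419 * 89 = 3953291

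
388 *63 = 24444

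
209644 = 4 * 52411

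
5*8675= 43375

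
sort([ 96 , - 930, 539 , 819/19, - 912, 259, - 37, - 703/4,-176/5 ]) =[ - 930,-912, - 703/4, - 37 ,-176/5, 819/19,96,259, 539]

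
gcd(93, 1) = 1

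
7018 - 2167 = 4851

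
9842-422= 9420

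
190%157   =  33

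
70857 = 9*7873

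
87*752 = 65424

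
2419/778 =3  +  85/778 = 3.11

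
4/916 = 1/229= 0.00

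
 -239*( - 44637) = 10668243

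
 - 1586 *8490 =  - 13465140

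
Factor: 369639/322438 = 603/526 = 2^( - 1 )*3^2*67^1*263^( - 1 )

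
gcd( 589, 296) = 1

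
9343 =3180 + 6163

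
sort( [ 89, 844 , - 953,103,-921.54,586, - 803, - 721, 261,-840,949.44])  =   [  -  953, - 921.54,-840, - 803, - 721,89,  103,261,586, 844,949.44]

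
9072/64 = 567/4= 141.75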